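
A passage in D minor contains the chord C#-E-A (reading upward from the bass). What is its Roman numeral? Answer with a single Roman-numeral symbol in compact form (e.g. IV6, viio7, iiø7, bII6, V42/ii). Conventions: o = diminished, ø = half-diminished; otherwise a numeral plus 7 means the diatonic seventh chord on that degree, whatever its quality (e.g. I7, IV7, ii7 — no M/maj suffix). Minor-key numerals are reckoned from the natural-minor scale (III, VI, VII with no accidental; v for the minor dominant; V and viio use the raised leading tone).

Stacked in thirds the chord is A-C#-E: a major triad on A.
In D minor, A is the dominant; the diatonic major triad there is V.
With C# in the bass the chord is in first inversion, so the figured bass is 6.

V6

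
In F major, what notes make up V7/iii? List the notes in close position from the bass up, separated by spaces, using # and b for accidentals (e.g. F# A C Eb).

E G# B D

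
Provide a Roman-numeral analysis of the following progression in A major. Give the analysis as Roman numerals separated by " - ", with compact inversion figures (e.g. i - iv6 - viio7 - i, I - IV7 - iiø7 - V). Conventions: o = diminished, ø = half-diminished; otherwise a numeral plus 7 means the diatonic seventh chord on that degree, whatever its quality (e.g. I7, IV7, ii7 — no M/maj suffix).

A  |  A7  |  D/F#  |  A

A: major triad on A = scale degree 1 → I.
A7: chromatic; A is V of IV, so V7/IV.
D/F# has root D, degree 4 in A major, so IV6.
A has root A, degree 1 in A major, so I.

I - V7/IV - IV6 - I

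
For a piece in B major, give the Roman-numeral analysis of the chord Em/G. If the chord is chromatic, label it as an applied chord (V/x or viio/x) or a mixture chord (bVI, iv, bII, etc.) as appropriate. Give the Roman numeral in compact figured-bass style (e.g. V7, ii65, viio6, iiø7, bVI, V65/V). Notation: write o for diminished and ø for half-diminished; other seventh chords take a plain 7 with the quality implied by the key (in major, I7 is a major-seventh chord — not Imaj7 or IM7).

iv6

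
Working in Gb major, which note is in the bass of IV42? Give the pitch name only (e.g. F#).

Bb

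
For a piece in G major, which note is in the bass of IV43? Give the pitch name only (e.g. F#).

G

IV in G major has root C; the chord is C-E-G-B.
The figure 43 means second inversion — the fifth is in the bass.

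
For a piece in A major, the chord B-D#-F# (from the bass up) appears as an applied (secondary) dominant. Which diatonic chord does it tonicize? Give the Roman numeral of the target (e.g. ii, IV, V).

The chord is a major triad on B.
A dominant resolves down a perfect fifth: B → E. In A major, E is scale degree 5, i.e. V.

V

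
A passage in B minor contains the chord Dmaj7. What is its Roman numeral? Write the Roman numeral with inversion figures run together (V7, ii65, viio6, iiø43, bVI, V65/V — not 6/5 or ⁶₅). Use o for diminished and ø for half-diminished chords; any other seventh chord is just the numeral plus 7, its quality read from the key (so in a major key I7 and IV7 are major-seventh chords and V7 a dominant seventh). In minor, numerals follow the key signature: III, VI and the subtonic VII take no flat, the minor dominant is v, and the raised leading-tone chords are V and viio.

The pitches D-F#-A-C# form a major seventh chord rooted on D.
In B minor, D is the mediant; the diatonic major seventh chord there is III7.

III7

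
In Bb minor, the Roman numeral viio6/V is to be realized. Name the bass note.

G

The applied chord viio6/V is rooted on E: E-G-Bb.
The figure 6 means first inversion — the third is in the bass.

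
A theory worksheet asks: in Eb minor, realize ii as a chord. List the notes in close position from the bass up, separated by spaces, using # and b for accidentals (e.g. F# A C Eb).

F Ab C

Scale degree 2 in Eb minor is F; here the chord built on it is altered to a minor triad. ii is the minor supertonic, borrowed from the parallel major (the Dorian ii).
So the chord is F-Ab-C.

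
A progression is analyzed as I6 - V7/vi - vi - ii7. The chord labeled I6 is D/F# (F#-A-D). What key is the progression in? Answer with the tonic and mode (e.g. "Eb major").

D major

The anchor chord is a major triad on D, labeled I6.
If D is scale degree 1 and the mode makes that degree carry a major triad, the tonic is D and the mode is major.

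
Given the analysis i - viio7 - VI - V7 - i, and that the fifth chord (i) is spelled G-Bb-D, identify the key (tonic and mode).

G minor

i is given as G-Bb-D — a minor triad with root G.
If G is scale degree 1 and the mode makes that degree carry a minor triad, the tonic is G and the mode is minor.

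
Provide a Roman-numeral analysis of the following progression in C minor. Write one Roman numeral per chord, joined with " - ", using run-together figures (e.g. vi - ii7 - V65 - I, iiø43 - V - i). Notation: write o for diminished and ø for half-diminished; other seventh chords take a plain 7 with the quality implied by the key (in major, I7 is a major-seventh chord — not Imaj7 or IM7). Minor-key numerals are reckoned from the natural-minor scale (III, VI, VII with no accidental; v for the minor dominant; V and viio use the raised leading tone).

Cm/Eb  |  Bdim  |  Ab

i6 - viio - VI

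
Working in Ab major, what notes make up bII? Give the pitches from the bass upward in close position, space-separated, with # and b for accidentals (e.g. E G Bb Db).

Bbb Db Fb

bII is the Neapolitan chord — a major triad on the lowered second degree. In Ab major that root is Bbb.
So the chord is Bbb-Db-Fb.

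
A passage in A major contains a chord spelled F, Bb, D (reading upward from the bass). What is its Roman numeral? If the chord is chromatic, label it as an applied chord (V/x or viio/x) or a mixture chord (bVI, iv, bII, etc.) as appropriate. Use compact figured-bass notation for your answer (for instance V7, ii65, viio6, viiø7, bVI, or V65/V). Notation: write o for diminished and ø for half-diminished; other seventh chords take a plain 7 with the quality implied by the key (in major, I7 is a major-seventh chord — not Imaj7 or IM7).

The pitches Bb-D-F form a major triad rooted on Bb.
Bb is the lowered second degree of A major (diatonic 2 would be B). This is the Neapolitan chord — a major triad on the lowered second degree.
With F in the bass the chord is in second inversion, so the figured bass is 64.

bII64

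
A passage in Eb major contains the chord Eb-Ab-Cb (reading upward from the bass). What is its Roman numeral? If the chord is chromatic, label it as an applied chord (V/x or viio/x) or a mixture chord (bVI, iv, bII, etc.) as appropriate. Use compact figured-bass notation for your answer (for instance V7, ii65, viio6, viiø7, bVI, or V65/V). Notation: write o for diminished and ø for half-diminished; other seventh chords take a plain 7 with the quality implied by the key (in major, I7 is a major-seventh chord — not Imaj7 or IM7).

iv64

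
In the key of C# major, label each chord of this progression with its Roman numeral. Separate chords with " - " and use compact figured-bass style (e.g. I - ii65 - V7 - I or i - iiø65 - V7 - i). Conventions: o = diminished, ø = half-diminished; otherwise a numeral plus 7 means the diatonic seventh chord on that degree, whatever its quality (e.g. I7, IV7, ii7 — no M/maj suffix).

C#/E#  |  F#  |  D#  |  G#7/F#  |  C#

C#/E#: root C# is the tonic; major triad there is I6.
F#: major triad on F# = scale degree 4 → IV.
D#: a major triad on D#, the applied dominant of V → V/V.
G#7/F#: root G# is the dominant; dominant seventh chord there is V42.
C# has root C#, degree 1 in C# major, so I.

I6 - IV - V/V - V42 - I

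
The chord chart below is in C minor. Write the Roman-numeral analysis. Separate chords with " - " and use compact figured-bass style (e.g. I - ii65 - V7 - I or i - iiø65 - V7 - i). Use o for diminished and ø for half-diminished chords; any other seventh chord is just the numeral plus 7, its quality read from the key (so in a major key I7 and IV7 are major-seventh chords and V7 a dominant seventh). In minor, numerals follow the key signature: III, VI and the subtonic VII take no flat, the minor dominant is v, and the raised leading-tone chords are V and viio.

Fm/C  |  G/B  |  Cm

iv64 - V6 - i

Fm/C: minor triad on F = scale degree 4 → iv64.
G/B has root G, degree 5 in C minor, so V6.
Cm: minor triad on C = scale degree 1 → i.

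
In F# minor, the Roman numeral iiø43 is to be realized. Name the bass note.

D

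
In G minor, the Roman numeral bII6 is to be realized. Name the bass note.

bII in G minor has root Ab; the chord is Ab-C-Eb.
The figure 6 means first inversion — the third is in the bass.

C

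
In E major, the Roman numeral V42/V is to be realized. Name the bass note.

E

The applied chord V42/V is rooted on F#: F#-A#-C#-E.
The figure 42 means third inversion — the seventh is in the bass.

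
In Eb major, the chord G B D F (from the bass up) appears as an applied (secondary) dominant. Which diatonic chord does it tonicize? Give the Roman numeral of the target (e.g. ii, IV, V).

vi

The chord is a dominant seventh chord on G.
A dominant resolves down a perfect fifth: G → C. In Eb major, C is scale degree 6, i.e. vi.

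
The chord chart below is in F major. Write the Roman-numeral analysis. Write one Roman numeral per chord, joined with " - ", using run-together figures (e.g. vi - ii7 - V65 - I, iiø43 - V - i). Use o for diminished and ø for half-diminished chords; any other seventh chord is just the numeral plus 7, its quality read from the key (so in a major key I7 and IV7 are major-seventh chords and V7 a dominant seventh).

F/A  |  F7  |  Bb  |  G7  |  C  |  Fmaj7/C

I6 - V7/IV - IV - V7/V - V - I43

F/A: root F is the tonic; major triad there is I6.
F7 is the secondary dominant of IV (dominant seventh chord on F): V7/IV.
Bb: root Bb is the subdominant; major triad there is IV.
G7: chromatic; G is V of V, so V7/V.
C: major triad on C = scale degree 5 → V.
Fmaj7/C: root F is the tonic; major seventh chord there is I43.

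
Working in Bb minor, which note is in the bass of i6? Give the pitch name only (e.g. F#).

i in Bb minor has root Bb; the chord is Bb-Db-F.
The figure 6 means first inversion — the third is in the bass.

Db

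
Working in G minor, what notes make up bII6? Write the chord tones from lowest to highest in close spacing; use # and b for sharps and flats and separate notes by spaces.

C Eb Ab

Scale degree 2 in G minor is A; lowering it a half step gives Ab. bII6 is the Neapolitan sixth — a major triad on the lowered second degree, here in its customary first inversion.
So the chord is Ab-C-Eb.
With the 6 figure the chord is in first inversion; from the bass C upward in close position it reads C-Eb-Ab.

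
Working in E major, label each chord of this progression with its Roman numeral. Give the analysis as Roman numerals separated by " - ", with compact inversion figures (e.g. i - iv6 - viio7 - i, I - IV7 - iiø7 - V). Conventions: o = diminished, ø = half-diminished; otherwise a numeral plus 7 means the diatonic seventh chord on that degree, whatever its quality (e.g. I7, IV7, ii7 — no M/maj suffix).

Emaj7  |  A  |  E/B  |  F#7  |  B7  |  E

I7 - IV - I64 - V7/V - V7 - I

Emaj7: root E is the tonic; major seventh chord there is I7.
A: major triad on A = scale degree 4 → IV.
E/B: root E is the tonic; major triad there is I64.
F#7: a dominant seventh chord on F#, the applied dominant of V → V7/V.
B7: dominant seventh chord on B = scale degree 5 → V7.
E: major triad on E = scale degree 1 → I.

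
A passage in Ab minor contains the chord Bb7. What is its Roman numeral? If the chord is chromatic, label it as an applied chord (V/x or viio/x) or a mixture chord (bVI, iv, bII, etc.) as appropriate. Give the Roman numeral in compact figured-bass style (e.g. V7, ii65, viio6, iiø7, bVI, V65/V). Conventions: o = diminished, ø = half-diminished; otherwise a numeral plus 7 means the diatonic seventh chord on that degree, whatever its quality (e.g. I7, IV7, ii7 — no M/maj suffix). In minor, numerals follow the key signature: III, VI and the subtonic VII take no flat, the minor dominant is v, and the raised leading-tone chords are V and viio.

V7/V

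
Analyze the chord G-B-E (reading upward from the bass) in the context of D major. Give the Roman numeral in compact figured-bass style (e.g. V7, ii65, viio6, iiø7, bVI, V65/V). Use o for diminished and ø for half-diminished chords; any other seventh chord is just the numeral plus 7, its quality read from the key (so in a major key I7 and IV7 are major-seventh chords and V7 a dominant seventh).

ii6

The pitches E-G-B form a minor triad rooted on E.
In D major, E is the supertonic; the diatonic minor triad there is ii.
With G in the bass the chord is in first inversion, so the figured bass is 6.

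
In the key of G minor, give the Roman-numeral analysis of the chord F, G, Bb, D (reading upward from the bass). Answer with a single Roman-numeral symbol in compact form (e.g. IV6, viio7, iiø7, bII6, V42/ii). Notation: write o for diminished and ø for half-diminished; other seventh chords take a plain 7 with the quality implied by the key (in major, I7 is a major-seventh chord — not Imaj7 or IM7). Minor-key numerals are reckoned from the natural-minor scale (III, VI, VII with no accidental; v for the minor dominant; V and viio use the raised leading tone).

i42

The pitches G-Bb-D-F form a minor seventh chord rooted on G.
In G minor, G is the tonic; the diatonic minor seventh chord there is i7.
With F in the bass the chord is in third inversion, so the figured bass is 42.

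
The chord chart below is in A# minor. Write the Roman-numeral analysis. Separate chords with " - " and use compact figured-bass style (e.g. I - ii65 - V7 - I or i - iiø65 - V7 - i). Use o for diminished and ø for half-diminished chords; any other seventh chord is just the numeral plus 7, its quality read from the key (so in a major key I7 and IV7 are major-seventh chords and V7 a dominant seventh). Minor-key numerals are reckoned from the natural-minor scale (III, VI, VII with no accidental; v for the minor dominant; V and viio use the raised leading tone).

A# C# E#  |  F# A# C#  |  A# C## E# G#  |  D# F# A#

i - VI - V7/iv - iv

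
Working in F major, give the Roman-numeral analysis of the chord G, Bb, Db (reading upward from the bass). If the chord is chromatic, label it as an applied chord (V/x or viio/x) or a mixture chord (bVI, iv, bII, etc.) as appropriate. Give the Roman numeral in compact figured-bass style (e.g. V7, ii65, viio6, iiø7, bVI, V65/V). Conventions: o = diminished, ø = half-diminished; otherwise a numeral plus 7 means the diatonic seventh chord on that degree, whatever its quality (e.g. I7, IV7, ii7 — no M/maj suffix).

Stacked in thirds the chord is G-Bb-Db: a diminished triad on G.
G is the second degree of F major. This is the diminished supertonic triad, borrowed from the parallel minor.

iio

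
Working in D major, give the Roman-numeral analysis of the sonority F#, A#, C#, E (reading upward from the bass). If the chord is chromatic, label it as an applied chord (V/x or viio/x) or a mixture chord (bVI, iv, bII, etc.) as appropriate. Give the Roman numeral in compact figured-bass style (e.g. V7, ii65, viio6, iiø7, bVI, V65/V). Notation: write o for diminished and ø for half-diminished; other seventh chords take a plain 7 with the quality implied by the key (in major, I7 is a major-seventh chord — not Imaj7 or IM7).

V7/vi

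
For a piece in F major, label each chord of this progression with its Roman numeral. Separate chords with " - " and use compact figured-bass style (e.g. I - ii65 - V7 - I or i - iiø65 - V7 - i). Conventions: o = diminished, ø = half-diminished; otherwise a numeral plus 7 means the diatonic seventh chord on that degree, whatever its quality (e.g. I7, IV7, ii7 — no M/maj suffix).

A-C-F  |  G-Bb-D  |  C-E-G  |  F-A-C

I6 - ii - V - I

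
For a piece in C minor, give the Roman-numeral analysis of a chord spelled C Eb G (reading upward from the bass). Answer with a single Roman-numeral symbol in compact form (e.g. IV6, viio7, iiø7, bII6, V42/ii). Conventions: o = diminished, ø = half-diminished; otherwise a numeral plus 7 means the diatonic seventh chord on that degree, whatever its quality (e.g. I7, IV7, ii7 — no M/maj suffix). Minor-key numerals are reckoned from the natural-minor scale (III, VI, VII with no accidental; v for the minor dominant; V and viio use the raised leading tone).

i

The pitches C-Eb-G form a minor triad rooted on C.
C is scale degree 1 in C minor, and a minor triad on that degree is written i.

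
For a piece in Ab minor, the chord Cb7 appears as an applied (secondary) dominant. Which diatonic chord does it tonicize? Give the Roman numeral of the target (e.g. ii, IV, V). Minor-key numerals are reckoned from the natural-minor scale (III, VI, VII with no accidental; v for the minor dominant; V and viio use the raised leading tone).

The chord is a dominant seventh chord on Cb.
A dominant resolves down a perfect fifth: Cb → Fb. In Ab minor, Fb is scale degree 6, i.e. VI.

VI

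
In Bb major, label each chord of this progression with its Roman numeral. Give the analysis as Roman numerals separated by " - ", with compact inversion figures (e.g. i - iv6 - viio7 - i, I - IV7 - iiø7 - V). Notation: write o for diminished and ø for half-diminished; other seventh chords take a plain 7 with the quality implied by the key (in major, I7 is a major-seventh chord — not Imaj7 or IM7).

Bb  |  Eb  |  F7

Bb: root Bb is the tonic; major triad there is I.
Eb has root Eb, degree 4 in Bb major, so IV.
F7: dominant seventh chord on F = scale degree 5 → V7.

I - IV - V7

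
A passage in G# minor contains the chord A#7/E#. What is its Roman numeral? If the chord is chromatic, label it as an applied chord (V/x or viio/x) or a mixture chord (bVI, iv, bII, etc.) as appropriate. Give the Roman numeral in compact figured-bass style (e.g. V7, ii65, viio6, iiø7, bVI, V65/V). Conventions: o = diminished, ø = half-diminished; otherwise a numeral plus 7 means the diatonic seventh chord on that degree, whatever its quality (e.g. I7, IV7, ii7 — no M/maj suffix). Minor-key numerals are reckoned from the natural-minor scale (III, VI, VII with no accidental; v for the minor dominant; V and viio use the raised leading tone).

V43/V

The pitches A#-C##-E#-G# form a dominant seventh chord rooted on A#.
A# is not a diatonic chord root with this quality in G# minor, but it lies a perfect fifth above D# (V), so the chord functions as an applied dominant of V.
With E# in the bass the chord is in second inversion, so the figured bass is 43.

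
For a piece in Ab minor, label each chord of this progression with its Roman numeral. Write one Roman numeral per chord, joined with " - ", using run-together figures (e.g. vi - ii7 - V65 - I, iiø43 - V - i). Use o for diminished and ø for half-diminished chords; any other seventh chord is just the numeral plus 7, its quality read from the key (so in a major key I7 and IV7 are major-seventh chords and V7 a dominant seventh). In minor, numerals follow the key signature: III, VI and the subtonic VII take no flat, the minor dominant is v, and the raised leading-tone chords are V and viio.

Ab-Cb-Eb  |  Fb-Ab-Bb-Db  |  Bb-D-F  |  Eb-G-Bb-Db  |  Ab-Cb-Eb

i - iiø43 - V/V - V7 - i

Ab-Cb-Eb: minor triad on Ab = scale degree 1 → i.
Fb-Ab-Bb-Db: half-diminished seventh chord on Bb = scale degree 2 → iiø43.
Bb-D-F: chromatic; Bb is V of V, so V/V.
Eb-G-Bb-Db: root Eb is the dominant; dominant seventh chord there is V7.
Ab-Cb-Eb has root Ab, degree 1 in Ab minor, so i.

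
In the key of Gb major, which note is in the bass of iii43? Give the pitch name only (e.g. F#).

iii in Gb major has root Bb; the chord is Bb-Db-F-Ab.
The figure 43 means second inversion — the fifth is in the bass.

F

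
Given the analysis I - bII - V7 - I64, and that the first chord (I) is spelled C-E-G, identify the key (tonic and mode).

C major

The chord C is a major triad rooted on C; its label is I.
If C is scale degree 1 and the mode makes that degree carry a major triad, the tonic is C and the mode is major.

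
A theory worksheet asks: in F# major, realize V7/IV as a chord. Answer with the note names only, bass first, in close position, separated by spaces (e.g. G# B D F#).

V7/IV is a secondary dominant — the dominant seventh of IV. IV in F# major is B, so the applied chord's root is F#, a perfect fifth above.
Building a dominant seventh chord on F# gives F#-A#-C#-E.

F# A# C# E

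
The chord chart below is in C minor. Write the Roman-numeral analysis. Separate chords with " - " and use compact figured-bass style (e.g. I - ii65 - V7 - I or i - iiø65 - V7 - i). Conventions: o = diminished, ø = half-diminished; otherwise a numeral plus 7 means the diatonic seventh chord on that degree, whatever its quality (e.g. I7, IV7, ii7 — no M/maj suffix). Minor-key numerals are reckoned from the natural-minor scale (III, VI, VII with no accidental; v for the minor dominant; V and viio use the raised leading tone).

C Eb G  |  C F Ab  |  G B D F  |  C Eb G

i - iv64 - V7 - i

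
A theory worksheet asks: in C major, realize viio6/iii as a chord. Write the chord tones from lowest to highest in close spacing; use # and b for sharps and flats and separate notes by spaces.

viio6/iii is a secondary leading-tone chord. The target iii is E in C major; the applied chord is rooted a semitone below, on D#.
Building a diminished triad on D# gives D#-F#-A.
The figured bass 6 indicates first inversion, placing the third (F#) in the bass: F#-A-D#.

F# A D#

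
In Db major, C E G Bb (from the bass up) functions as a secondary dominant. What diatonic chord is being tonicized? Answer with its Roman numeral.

iii

The chord is a dominant seventh chord on C.
A dominant resolves down a perfect fifth: C → F. In Db major, F is scale degree 3, i.e. iii.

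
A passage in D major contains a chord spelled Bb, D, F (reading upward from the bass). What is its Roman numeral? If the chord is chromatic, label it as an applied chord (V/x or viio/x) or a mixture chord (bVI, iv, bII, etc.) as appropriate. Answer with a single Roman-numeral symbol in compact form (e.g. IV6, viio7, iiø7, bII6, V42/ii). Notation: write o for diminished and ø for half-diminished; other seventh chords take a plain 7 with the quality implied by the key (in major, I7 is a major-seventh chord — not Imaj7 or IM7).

bVI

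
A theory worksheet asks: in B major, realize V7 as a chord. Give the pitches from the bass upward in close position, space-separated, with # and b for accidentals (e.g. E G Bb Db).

F# A# C# E

In B major, scale degree 5 is F#, and the diatonic chord built there is a dominant seventh chord.
Stacking thirds from F# gives F#-A#-C#-E.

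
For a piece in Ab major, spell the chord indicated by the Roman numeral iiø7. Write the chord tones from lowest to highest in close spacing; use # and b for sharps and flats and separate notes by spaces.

Scale degree 2 in Ab major is Bb; here the chord built on it is altered to a half-diminished seventh chord. iiø7 is the half-diminished supertonic seventh, borrowed from the parallel minor.
So the chord is Bb-Db-Fb-Ab, a half-diminished seventh chord.

Bb Db Fb Ab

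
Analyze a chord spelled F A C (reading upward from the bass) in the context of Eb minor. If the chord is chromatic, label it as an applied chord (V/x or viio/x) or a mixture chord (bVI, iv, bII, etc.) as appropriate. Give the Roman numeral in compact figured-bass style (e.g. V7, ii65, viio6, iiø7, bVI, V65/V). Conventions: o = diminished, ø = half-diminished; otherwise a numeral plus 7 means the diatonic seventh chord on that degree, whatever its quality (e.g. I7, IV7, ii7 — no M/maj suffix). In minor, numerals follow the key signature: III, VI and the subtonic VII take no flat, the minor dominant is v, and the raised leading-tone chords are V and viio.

The pitches F-A-C form a major triad rooted on F.
F is not a diatonic chord root with this quality in Eb minor, but it lies a perfect fifth above Bb (V), so the chord functions as an applied dominant of V.

V/V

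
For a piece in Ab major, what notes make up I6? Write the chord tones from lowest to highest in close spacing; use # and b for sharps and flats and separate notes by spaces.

C Eb Ab

The numeral's case and figure indicate a major triad. In Ab major its root, the tonic, is Ab.
That chord is spelled Ab-C-Eb.
The figured bass 6 indicates first inversion, placing the third (C) in the bass: C-Eb-Ab.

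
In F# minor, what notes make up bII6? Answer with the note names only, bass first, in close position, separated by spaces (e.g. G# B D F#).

B D G

bII6 is the Neapolitan sixth — a major triad on the lowered second degree, here in its customary first inversion. In F# minor that root is G.
So the chord is G-B-D, a major triad.
With the 6 figure the chord is in first inversion; from the bass B upward in close position it reads B-D-G.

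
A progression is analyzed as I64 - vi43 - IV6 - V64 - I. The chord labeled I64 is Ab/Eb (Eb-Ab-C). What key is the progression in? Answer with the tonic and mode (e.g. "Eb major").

Ab major

I64 is given as Eb-Ab-C — a major triad with root Ab.
If Ab is scale degree 1 and the mode makes that degree carry a major triad, the tonic is Ab and the mode is major.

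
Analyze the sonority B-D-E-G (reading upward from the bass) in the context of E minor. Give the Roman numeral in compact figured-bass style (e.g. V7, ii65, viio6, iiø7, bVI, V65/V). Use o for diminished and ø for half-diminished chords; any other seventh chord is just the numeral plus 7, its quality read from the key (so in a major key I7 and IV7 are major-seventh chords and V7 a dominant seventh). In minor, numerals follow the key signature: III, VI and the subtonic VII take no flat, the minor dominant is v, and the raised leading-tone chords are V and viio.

i43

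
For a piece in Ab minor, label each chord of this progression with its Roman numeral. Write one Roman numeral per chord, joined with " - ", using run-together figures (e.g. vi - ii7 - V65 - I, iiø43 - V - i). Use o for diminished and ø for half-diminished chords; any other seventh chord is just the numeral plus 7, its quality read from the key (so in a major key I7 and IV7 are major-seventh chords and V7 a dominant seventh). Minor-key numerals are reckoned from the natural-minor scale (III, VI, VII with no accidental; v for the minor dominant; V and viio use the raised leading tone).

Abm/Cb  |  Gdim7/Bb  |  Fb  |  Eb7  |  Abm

i6 - viio65 - VI - V7 - i

Abm/Cb: minor triad on Ab = scale degree 1 → i6.
Gdim7/Bb: fully diminished seventh chord on G = scale degree 7 → viio65.
Fb has root Fb, degree 6 in Ab minor, so VI.
Eb7 has root Eb, degree 5 in Ab minor, so V7.
Abm: root Ab is the tonic; minor triad there is i.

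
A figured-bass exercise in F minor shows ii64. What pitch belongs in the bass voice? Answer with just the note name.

ii in F minor has root G; the chord is G-Bb-D.
The figure 64 means second inversion — the fifth is in the bass.

D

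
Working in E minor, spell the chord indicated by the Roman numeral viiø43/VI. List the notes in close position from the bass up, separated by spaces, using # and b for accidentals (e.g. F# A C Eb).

viiø43/VI is a secondary leading-tone chord. The target VI is C in E minor; the applied chord is rooted a semitone below, on B.
Building a half-diminished seventh chord on B gives B-D-F-A.
The figured bass 43 indicates second inversion, placing the fifth (F) in the bass: F-A-B-D.

F A B D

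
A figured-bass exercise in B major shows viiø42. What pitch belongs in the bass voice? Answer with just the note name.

G#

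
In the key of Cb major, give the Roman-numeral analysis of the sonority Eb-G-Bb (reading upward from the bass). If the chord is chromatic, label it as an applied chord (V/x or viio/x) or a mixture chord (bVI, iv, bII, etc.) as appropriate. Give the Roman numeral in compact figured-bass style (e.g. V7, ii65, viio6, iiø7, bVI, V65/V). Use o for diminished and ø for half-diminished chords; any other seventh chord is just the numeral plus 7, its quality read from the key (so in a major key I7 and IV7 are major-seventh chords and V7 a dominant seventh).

V/vi

The pitches Eb-G-Bb form a major triad rooted on Eb.
Eb is not a diatonic chord root with this quality in Cb major, but it lies a perfect fifth above Ab (vi), so the chord functions as an applied dominant of vi.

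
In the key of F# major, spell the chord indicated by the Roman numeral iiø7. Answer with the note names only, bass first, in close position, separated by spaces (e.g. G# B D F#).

iiø7 is the half-diminished supertonic seventh, borrowed from the parallel minor. In F# major that root is G#.
So the chord is G#-B-D-F#.

G# B D F#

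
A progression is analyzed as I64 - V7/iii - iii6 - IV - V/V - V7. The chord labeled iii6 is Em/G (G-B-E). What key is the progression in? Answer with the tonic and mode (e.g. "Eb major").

C major

The chord Em/G is a minor triad rooted on E; its label is iii6.
If E is scale degree 3 and the mode makes that degree carry a minor triad, the tonic is C and the mode is major.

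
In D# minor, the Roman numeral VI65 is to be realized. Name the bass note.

D#

VI in D# minor has root B; the chord is B-D#-F#-A#.
The figure 65 means first inversion — the third is in the bass.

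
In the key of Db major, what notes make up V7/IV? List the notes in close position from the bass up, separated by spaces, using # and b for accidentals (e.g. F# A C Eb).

The slash means an applied dominant: we want the dominant of IV. In Db major, IV is Gb major, and its dominant is built on Db.
Building a dominant seventh chord on Db gives Db-F-Ab-Cb.

Db F Ab Cb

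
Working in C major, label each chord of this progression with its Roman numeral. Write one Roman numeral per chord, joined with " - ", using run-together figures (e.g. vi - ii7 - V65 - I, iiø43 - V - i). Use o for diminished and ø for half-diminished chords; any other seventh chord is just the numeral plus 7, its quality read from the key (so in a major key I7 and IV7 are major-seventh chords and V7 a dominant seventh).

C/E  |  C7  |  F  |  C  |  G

I6 - V7/IV - IV - I - V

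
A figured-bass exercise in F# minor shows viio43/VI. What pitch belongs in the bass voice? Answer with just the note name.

G

The applied chord viio43/VI is rooted on C#: C#-E-G-Bb.
The figure 43 means second inversion — the fifth is in the bass.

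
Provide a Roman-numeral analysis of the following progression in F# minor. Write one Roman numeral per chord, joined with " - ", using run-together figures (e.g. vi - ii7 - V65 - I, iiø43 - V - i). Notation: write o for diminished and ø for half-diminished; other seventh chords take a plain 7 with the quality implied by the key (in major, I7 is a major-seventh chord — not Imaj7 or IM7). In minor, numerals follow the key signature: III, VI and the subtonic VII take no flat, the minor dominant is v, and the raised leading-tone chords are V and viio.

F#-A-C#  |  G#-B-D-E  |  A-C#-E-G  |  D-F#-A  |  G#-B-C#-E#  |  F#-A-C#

F#-A-C# has root F#, degree 1 in F# minor, so i.
G#-B-D-E: root E is the subtonic; dominant seventh chord there is VII65.
A-C#-E-G: chromatic; A is V of VI, so V7/VI.
D-F#-A has root D, degree 6 in F# minor, so VI.
G#-B-C#-E#: dominant seventh chord on C# = scale degree 5 → V43.
F#-A-C#: root F# is the tonic; minor triad there is i.

i - VII65 - V7/VI - VI - V43 - i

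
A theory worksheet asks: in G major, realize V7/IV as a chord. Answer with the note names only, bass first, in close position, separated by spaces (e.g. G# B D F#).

The slash means an applied dominant: we want the dominant of IV. In G major, IV is C major, and its dominant is built on G.
Building a dominant seventh chord on G gives G-B-D-F.

G B D F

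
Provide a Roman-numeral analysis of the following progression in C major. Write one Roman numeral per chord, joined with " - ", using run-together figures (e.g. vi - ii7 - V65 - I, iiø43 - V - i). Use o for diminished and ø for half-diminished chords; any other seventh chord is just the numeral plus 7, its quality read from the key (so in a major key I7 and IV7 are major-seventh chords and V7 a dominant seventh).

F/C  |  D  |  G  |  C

IV64 - V/V - V - I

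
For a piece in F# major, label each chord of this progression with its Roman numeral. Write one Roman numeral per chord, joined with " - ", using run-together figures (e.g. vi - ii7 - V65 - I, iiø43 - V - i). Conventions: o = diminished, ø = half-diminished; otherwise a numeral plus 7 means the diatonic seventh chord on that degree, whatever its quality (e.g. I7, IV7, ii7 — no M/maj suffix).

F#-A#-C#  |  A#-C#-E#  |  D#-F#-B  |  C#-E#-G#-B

F#-A#-C#: major triad on F# = scale degree 1 → I.
A#-C#-E#: root A# is the mediant; minor triad there is iii.
D#-F#-B: major triad on B = scale degree 4 → IV6.
C#-E#-G#-B: dominant seventh chord on C# = scale degree 5 → V7.

I - iii - IV6 - V7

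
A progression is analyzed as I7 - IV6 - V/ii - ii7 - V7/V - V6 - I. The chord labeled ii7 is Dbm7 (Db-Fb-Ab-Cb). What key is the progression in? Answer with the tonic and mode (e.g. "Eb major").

Cb major

The anchor chord is a minor seventh chord on Db, labeled ii7.
If Db is scale degree 2 and the mode makes that degree carry a minor seventh chord, the tonic is Cb and the mode is major.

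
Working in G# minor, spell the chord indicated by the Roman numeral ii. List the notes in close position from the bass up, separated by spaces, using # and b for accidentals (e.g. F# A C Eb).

A# C# E#

Scale degree 2 in G# minor is A#; here the chord built on it is altered to a minor triad. ii is the minor supertonic, borrowed from the parallel major (the Dorian ii).
So the chord is A#-C#-E#, a minor triad.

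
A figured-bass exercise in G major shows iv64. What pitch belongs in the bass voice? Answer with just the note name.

G

iv in G major has root C; the chord is C-Eb-G.
The figure 64 means second inversion — the fifth is in the bass.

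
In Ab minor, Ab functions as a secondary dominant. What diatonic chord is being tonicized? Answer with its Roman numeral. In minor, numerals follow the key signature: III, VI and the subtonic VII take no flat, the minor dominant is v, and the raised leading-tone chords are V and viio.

iv

The chord is a major triad on Ab.
A dominant resolves down a perfect fifth: Ab → Db. In Ab minor, Db is scale degree 4, i.e. iv.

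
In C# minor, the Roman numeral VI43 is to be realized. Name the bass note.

E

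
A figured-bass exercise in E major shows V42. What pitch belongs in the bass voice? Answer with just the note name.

A

V in E major has root B; the chord is B-D#-F#-A.
The figure 42 means third inversion — the seventh is in the bass.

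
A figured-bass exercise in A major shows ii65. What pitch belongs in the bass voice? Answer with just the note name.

ii in A major has root B; the chord is B-D-F#-A.
The figure 65 means first inversion — the third is in the bass.

D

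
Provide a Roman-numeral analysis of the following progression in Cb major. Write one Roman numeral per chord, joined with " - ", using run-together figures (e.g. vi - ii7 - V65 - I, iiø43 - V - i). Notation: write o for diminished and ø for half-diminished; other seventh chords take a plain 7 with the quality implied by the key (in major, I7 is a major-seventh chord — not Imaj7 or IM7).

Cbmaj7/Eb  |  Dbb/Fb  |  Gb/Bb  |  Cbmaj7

I65 - bII6 - V6 - I7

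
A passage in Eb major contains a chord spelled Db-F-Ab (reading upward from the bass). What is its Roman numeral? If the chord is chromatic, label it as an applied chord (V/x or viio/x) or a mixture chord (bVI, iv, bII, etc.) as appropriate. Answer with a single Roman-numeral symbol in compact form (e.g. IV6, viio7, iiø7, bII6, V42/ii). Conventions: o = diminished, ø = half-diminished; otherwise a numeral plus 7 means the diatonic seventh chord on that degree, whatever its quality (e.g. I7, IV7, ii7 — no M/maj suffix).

The pitches Db-F-Ab form a major triad rooted on Db.
Db is the lowered seventh degree of Eb major (diatonic 7 would be D). This is a major triad on the lowered seventh degree (the subtonic), borrowed from the parallel minor.

bVII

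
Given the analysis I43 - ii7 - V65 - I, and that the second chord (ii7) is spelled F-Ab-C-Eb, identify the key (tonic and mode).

Eb major

ii7 is given as F-Ab-C-Eb — a minor seventh chord with root F.
ii7 on F implies F is the supertonic; that puts the tonic at Eb, and the lowercase numeral fits major mode.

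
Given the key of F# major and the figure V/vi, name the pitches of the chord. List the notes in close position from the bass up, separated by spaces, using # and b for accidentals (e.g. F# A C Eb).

The slash means an applied dominant: we want the dominant of vi. In F# major, vi is D# minor, and its dominant is built on A#.
Building a major triad on A# gives A#-C##-E#.

A# C## E#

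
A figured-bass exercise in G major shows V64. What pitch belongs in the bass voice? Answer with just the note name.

A

V in G major has root D; the chord is D-F#-A.
The figure 64 means second inversion — the fifth is in the bass.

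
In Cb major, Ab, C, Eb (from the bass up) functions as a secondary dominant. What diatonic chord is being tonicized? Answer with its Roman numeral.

The chord is a major triad on Ab.
A dominant resolves down a perfect fifth: Ab → Db. In Cb major, Db is scale degree 2, i.e. ii.

ii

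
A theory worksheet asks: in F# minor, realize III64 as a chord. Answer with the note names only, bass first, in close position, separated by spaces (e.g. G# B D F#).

E A C#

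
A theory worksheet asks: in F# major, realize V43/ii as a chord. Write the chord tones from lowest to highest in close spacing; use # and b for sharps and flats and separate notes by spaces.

A# C# D# F##

V43/ii is a secondary dominant — the dominant seventh of ii. ii in F# major is G#, so the applied chord's root is D#, a perfect fifth above.
Building a dominant seventh chord on D# gives D#-F##-A#-C#.
The figured bass 43 indicates second inversion, placing the fifth (A#) in the bass: A#-C#-D#-F##.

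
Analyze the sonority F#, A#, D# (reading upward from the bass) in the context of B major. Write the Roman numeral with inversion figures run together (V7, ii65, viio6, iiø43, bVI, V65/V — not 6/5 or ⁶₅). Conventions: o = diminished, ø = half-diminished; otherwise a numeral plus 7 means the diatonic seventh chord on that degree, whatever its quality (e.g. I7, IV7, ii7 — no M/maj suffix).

iii6

Stacked in thirds the chord is D#-F#-A#: a minor triad on D#.
In B major, D# is the mediant; the diatonic minor triad there is iii.
With F# in the bass the chord is in first inversion, so the figured bass is 6.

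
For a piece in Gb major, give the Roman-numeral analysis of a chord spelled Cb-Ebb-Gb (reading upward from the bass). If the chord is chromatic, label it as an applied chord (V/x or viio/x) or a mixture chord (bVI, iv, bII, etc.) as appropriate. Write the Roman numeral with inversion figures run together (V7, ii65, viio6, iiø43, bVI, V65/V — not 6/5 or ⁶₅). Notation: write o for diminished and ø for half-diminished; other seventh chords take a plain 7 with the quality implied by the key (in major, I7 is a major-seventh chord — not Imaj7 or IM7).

iv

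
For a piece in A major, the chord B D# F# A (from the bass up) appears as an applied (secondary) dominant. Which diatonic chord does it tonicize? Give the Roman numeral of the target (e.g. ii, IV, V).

The chord is a dominant seventh chord on B.
A dominant resolves down a perfect fifth: B → E. In A major, E is scale degree 5, i.e. V.

V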